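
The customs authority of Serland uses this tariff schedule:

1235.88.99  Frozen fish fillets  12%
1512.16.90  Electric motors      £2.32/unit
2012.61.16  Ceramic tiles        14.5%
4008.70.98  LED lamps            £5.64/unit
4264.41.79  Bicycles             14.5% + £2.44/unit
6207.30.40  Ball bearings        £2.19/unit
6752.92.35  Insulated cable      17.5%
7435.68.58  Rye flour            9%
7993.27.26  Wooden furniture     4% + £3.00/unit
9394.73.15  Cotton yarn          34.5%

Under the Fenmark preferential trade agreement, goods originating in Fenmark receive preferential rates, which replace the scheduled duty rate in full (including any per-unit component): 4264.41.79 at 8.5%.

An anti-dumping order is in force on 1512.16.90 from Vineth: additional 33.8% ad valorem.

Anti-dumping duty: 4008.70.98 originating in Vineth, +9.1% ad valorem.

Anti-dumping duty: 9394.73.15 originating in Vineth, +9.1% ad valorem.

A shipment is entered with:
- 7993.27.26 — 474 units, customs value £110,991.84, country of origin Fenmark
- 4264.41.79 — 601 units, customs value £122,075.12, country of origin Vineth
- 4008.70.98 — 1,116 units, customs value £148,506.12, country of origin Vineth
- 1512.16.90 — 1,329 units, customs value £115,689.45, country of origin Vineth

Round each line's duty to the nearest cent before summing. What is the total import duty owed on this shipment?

Line 1 (7993.27.26, Fenmark, 474 units, £110,991.84):
Base rate for 7993.27.26 is 4% + £3.00/unit.
Origin Fenmark is the FTA partner but 7993.27.26 is not on the preference list; base rate stands.
Duty = £110,991.84 × 4% + 474 × £3.00 = £5,861.67.
Line 2 (4264.41.79, Vineth, 601 units, £122,075.12):
Base rate for 4264.41.79 is 14.5% + £2.44/unit.
4264.41.79 has an FTA preferential rate, but origin Vineth is not Fenmark; base rate stands.
Duty = £122,075.12 × 14.5% + 601 × £2.44 = £19,167.33.
Line 3 (4008.70.98, Vineth, 1,116 units, £148,506.12):
Base rate for 4008.70.98 is £5.64/unit.
Additional duty on 4008.70.98 from Vineth: +9.1% ad valorem. Applied ad valorem rate = 9.1%.
Duty = £148,506.12 × 9.1% + 1,116 × £5.64 = £19,808.30.
Line 4 (1512.16.90, Vineth, 1,329 units, £115,689.45):
Base rate for 1512.16.90 is £2.32/unit.
Additional duty on 1512.16.90 from Vineth: +33.8% ad valorem. Applied ad valorem rate = 33.8%.
Duty = £115,689.45 × 33.8% + 1,329 × £2.32 = £42,186.31.
Total = £5,861.67 + £19,167.33 + £19,808.30 + £42,186.31 = £87,023.61.

£87,023.61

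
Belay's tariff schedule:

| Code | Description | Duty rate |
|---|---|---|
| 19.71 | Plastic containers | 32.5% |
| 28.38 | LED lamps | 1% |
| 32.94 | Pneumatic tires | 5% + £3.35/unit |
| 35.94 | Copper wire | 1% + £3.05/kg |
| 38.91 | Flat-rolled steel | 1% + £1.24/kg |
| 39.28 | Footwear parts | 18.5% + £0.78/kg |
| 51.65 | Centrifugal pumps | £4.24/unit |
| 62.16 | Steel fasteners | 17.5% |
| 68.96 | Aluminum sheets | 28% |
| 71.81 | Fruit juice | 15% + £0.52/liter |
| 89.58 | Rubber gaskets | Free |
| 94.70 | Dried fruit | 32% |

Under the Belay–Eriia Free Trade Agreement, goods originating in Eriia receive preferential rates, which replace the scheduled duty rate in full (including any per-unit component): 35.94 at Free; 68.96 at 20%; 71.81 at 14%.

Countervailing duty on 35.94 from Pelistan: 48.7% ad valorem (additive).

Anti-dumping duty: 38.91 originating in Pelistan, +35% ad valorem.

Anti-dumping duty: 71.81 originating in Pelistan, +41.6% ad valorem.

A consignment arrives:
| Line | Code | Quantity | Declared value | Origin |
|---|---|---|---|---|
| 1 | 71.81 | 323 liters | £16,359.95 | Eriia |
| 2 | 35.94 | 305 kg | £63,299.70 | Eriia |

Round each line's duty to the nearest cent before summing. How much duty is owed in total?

£2,290.39

Line 1 (71.81, Eriia, 323 liters, £16,359.95):
Base rate for 71.81 is 15% + £0.52/liter.
Origin Eriia qualifies under the Belay–Eriia agreement and 71.81 is covered: preferential rate 14% applies instead.
The additional-duty order on 71.81 targets Pelistan, not Eriia; it does not apply.
Duty = £16,359.95 × 14% = £2,290.39.
Line 2 (35.94, Eriia, 305 kg, £63,299.70):
Base rate for 35.94 is 1% + £3.05/kg.
Origin Eriia qualifies under the Belay–Eriia agreement and 35.94 is covered: preferential rate Free applies instead.
The additional-duty order on 35.94 targets Pelistan, not Eriia; it does not apply.
Duty = £63,299.70 × 0% = £0.00.
Total = £2,290.39 + £0.00 = £2,290.39.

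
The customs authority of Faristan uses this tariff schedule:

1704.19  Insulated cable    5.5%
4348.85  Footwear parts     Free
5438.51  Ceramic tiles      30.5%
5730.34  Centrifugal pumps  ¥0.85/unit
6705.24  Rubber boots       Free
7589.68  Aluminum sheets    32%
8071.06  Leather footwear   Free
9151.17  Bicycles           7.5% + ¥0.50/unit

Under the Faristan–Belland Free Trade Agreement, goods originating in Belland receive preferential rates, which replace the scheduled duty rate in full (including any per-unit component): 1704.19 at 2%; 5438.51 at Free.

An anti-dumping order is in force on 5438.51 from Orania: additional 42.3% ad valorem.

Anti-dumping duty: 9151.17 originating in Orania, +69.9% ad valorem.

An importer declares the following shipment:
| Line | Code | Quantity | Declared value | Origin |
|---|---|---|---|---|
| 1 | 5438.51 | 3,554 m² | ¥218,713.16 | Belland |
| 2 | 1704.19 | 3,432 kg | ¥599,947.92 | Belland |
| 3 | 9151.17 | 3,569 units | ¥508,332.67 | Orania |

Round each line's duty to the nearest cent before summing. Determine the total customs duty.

¥407,232.95

Line 1 (5438.51, Belland, 3,554 m², ¥218,713.16):
Base rate for 5438.51 is 30.5%.
Origin Belland qualifies under the Faristan–Belland agreement and 5438.51 is covered: preferential rate Free applies instead.
The additional-duty order on 5438.51 targets Orania, not Belland; it does not apply.
Duty = ¥218,713.16 × 0% = ¥0.00.
Line 2 (1704.19, Belland, 3,432 kg, ¥599,947.92):
Base rate for 1704.19 is 5.5%.
Origin Belland qualifies under the Faristan–Belland agreement and 1704.19 is covered: preferential rate 2% applies instead.
Duty = ¥599,947.92 × 2% = ¥11,998.96.
Line 3 (9151.17, Orania, 3,569 units, ¥508,332.67):
Base rate for 9151.17 is 7.5% + ¥0.50/unit.
Additional duty on 9151.17 from Orania: +69.9%. Applied ad valorem rate: 7.5% + 69.9% = 77.4%.
Duty = ¥508,332.67 × 77.4% + 3,569 × ¥0.50 = ¥395,233.99.
Total = ¥0.00 + ¥11,998.96 + ¥395,233.99 = ¥407,232.95.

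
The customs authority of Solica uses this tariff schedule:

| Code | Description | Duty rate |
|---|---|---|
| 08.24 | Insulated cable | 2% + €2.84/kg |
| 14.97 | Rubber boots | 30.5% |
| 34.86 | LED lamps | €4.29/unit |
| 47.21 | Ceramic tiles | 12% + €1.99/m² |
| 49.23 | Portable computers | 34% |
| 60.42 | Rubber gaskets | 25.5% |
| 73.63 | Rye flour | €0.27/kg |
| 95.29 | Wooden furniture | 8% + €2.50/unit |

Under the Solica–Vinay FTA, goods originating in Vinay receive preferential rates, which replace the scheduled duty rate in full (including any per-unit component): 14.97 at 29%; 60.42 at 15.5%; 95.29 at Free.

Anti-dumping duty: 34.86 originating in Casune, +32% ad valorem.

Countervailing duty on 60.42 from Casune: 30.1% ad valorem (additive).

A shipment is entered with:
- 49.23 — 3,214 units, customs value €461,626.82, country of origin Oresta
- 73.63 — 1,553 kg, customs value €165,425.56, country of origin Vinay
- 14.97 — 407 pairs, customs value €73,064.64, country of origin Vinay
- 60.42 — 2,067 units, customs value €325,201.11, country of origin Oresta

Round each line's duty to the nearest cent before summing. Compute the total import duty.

Line 1 (49.23, Oresta, 3,214 units, €461,626.82):
Base rate for 49.23 is 34%.
Duty = €461,626.82 × 34% = €156,953.12.
Line 2 (73.63, Vinay, 1,553 kg, €165,425.56):
Base rate for 73.63 is €0.27/kg.
Origin Vinay is the FTA partner but 73.63 is not on the preference list; base rate stands.
Duty = 1,553 × €0.27 = €419.31.
Line 3 (14.97, Vinay, 407 pairs, €73,064.64):
Base rate for 14.97 is 30.5%.
Origin Vinay qualifies under the Solica–Vinay agreement and 14.97 is covered: preferential rate 29% applies instead.
Duty = €73,064.64 × 29% = €21,188.75.
Line 4 (60.42, Oresta, 2,067 units, €325,201.11):
Base rate for 60.42 is 25.5%.
60.42 has an FTA preferential rate, but origin Oresta is not Vinay; base rate stands.
The additional-duty order on 60.42 targets Casune, not Oresta; it does not apply.
Duty = €325,201.11 × 25.5% = €82,926.28.
Total = €156,953.12 + €419.31 + €21,188.75 + €82,926.28 = €261,487.46.

€261,487.46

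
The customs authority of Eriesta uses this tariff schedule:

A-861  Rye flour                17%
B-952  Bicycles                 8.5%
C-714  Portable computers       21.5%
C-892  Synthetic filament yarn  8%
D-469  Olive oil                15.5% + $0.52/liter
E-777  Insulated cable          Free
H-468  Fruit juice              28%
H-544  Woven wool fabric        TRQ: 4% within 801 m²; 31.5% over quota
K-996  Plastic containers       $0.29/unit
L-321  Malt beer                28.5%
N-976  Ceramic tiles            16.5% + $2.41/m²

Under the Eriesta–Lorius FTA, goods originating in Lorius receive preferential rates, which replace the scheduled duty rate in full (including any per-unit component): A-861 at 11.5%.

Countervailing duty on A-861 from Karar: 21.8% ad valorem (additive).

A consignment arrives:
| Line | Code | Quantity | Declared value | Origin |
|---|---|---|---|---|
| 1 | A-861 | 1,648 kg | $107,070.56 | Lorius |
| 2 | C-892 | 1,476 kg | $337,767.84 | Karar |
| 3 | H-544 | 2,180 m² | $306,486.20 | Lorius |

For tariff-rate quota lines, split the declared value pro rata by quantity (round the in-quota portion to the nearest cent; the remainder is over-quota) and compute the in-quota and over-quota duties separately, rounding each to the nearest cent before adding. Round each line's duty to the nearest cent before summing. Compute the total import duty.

Line 1 (A-861, Lorius, 1,648 kg, $107,070.56):
Base rate for A-861 is 17%.
Origin Lorius qualifies under the Eriesta–Lorius agreement and A-861 is covered: preferential rate 11.5% applies instead.
The additional-duty order on A-861 targets Karar, not Lorius; it does not apply.
Duty = $107,070.56 × 11.5% = $12,313.11.
Line 2 (C-892, Karar, 1,476 kg, $337,767.84):
Base rate for C-892 is 8%.
Duty = $337,767.84 × 8% = $27,021.43.
Line 3 (H-544, Lorius, 2,180 m², $306,486.20):
Code H-544 is under a tariff-rate quota (threshold 801 m²). In-quota: 801 m² at 4%; over-quota: 1,379 m² at 31.5%.
Pro-rata value split: in-quota = $306,486.20 × 801/2,180 = $112,612.59; over-quota = $306,486.20 − $112,612.59 = $193,873.61.
In-quota duty = $112,612.59 × 4% = $4,504.50. Over-quota duty = $193,873.61 × 31.5% = $61,070.19.
Line duty = $4,504.50 + $61,070.19 = $65,574.69.
Total = $12,313.11 + $27,021.43 + $65,574.69 = $104,909.23.

$104,909.23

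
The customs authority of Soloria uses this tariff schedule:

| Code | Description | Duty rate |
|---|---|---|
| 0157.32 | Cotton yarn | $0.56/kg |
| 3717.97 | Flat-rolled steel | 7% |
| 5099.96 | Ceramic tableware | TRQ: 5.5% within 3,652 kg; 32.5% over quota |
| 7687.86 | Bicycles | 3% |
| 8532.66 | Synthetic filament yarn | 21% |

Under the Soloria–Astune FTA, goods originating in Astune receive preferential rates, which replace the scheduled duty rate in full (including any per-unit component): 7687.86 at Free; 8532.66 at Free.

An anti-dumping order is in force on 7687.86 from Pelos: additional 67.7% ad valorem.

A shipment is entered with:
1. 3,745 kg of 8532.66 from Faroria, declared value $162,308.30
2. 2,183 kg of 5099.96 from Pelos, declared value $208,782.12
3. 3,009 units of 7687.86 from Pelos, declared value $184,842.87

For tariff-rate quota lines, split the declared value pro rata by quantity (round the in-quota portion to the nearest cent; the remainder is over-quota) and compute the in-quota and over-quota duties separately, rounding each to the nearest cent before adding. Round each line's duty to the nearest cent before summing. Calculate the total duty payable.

$176,251.67

Line 1 (8532.66, Faroria, 3,745 kg, $162,308.30):
Base rate for 8532.66 is 21%.
8532.66 has an FTA preferential rate, but origin Faroria is not Astune; base rate stands.
Duty = $162,308.30 × 21% = $34,084.74.
Line 2 (5099.96, Pelos, 2,183 kg, $208,782.12):
Code 5099.96 is under a tariff-rate quota (threshold 3,652 kg). Quantity 2,183 kg is within the quota, so the in-quota rate 5.5% applies to the full value.
Duty = $208,782.12 × 5.5% = $11,483.02.
Line 3 (7687.86, Pelos, 3,009 units, $184,842.87):
Base rate for 7687.86 is 3%.
7687.86 has an FTA preferential rate, but origin Pelos is not Astune; base rate stands.
Additional duty on 7687.86 from Pelos: +67.7%. Applied ad valorem rate: 3% + 67.7% = 70.7%.
Duty = $184,842.87 × 70.7% = $130,683.91.
Total = $34,084.74 + $11,483.02 + $130,683.91 = $176,251.67.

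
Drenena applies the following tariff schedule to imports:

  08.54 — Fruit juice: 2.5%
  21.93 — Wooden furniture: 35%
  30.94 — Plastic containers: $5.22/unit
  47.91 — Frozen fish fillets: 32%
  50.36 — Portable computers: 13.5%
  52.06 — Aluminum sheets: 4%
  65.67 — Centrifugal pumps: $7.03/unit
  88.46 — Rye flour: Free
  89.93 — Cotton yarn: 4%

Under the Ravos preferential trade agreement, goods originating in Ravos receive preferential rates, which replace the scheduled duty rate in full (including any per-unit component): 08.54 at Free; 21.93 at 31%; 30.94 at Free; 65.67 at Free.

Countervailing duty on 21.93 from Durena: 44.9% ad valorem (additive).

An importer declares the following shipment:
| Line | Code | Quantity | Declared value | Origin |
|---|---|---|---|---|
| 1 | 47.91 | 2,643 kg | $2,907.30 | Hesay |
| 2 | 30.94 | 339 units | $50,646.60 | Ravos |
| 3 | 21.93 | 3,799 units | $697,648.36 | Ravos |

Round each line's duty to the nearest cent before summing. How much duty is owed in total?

$217,201.33

Line 1 (47.91, Hesay, 2,643 kg, $2,907.30):
Base rate for 47.91 is 32%.
Duty = $2,907.30 × 32% = $930.34.
Line 2 (30.94, Ravos, 339 units, $50,646.60):
Base rate for 30.94 is $5.22/unit.
Origin Ravos qualifies under the Drenena–Ravos agreement and 30.94 is covered: preferential rate Free applies instead.
Duty = $50,646.60 × 0% = $0.00.
Line 3 (21.93, Ravos, 3,799 units, $697,648.36):
Base rate for 21.93 is 35%.
Origin Ravos qualifies under the Drenena–Ravos agreement and 21.93 is covered: preferential rate 31% applies instead.
The additional-duty order on 21.93 targets Durena, not Ravos; it does not apply.
Duty = $697,648.36 × 31% = $216,270.99.
Total = $930.34 + $0.00 + $216,270.99 = $217,201.33.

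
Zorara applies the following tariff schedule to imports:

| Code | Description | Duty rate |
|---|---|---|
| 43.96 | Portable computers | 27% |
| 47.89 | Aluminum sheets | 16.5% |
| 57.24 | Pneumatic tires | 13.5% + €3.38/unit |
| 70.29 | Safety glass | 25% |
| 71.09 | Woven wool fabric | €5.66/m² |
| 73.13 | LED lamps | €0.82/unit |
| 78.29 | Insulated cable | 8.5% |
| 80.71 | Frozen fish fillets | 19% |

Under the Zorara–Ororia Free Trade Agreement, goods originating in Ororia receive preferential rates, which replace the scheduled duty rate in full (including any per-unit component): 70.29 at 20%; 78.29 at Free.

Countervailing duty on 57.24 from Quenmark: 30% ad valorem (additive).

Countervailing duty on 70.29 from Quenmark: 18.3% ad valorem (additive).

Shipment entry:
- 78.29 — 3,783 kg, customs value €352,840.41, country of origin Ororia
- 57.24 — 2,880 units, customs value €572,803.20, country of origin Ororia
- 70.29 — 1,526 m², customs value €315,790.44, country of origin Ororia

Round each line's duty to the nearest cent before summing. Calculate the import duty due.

€150,220.92

Line 1 (78.29, Ororia, 3,783 kg, €352,840.41):
Base rate for 78.29 is 8.5%.
Origin Ororia qualifies under the Zorara–Ororia agreement and 78.29 is covered: preferential rate Free applies instead.
Duty = €352,840.41 × 0% = €0.00.
Line 2 (57.24, Ororia, 2,880 units, €572,803.20):
Base rate for 57.24 is 13.5% + €3.38/unit.
Origin Ororia is the FTA partner but 57.24 is not on the preference list; base rate stands.
The additional-duty order on 57.24 targets Quenmark, not Ororia; it does not apply.
Duty = €572,803.20 × 13.5% + 2,880 × €3.38 = €87,062.83.
Line 3 (70.29, Ororia, 1,526 m², €315,790.44):
Base rate for 70.29 is 25%.
Origin Ororia qualifies under the Zorara–Ororia agreement and 70.29 is covered: preferential rate 20% applies instead.
The additional-duty order on 70.29 targets Quenmark, not Ororia; it does not apply.
Duty = €315,790.44 × 20% = €63,158.09.
Total = €0.00 + €87,062.83 + €63,158.09 = €150,220.92.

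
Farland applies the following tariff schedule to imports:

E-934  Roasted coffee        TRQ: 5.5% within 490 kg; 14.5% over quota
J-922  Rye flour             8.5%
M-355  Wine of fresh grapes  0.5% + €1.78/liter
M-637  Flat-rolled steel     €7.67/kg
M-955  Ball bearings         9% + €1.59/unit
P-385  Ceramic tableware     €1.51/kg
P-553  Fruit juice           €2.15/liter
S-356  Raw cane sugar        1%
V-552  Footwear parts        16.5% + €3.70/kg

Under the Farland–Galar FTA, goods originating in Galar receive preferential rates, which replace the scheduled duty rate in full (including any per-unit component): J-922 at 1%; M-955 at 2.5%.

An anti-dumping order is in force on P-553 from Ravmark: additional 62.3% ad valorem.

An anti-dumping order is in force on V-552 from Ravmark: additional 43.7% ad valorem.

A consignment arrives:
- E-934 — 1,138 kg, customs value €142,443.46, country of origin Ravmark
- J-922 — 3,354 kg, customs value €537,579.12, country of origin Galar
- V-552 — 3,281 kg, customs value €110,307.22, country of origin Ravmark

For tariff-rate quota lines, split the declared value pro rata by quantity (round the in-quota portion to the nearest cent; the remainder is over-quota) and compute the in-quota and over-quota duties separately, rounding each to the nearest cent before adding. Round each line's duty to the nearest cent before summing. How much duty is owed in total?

Line 1 (E-934, Ravmark, 1,138 kg, €142,443.46):
Code E-934 is under a tariff-rate quota (threshold 490 kg). In-quota: 490 kg at 5.5%; over-quota: 648 kg at 14.5%.
Pro-rata value split: in-quota = €142,443.46 × 490/1,138 = €61,333.30; over-quota = €142,443.46 − €61,333.30 = €81,110.16.
In-quota duty = €61,333.30 × 5.5% = €3,373.33. Over-quota duty = €81,110.16 × 14.5% = €11,760.97.
Line duty = €3,373.33 + €11,760.97 = €15,134.30.
Line 2 (J-922, Galar, 3,354 kg, €537,579.12):
Base rate for J-922 is 8.5%.
Origin Galar qualifies under the Farland–Galar agreement and J-922 is covered: preferential rate 1% applies instead.
Duty = €537,579.12 × 1% = €5,375.79.
Line 3 (V-552, Ravmark, 3,281 kg, €110,307.22):
Base rate for V-552 is 16.5% + €3.70/kg.
Additional duty on V-552 from Ravmark: +43.7%. Applied ad valorem rate: 16.5% + 43.7% = 60.2%.
Duty = €110,307.22 × 60.2% + 3,281 × €3.70 = €78,544.65.
Total = €15,134.30 + €5,375.79 + €78,544.65 = €99,054.74.

€99,054.74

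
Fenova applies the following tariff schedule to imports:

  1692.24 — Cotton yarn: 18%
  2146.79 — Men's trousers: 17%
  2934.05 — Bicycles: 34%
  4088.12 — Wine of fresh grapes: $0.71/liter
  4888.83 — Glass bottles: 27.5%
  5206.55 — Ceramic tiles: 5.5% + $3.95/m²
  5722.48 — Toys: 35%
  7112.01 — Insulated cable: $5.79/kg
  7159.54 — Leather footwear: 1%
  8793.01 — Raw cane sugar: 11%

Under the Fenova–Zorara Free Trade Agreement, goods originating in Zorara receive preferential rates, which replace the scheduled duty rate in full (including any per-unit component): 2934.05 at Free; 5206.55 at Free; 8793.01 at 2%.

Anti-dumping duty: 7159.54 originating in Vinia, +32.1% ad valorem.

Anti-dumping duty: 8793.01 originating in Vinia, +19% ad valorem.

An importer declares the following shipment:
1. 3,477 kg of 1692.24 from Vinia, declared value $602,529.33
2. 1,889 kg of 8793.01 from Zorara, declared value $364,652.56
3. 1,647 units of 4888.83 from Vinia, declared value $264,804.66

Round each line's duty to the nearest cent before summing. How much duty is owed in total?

Line 1 (1692.24, Vinia, 3,477 kg, $602,529.33):
Base rate for 1692.24 is 18%.
Duty = $602,529.33 × 18% = $108,455.28.
Line 2 (8793.01, Zorara, 1,889 kg, $364,652.56):
Base rate for 8793.01 is 11%.
Origin Zorara qualifies under the Fenova–Zorara agreement and 8793.01 is covered: preferential rate 2% applies instead.
The additional-duty order on 8793.01 targets Vinia, not Zorara; it does not apply.
Duty = $364,652.56 × 2% = $7,293.05.
Line 3 (4888.83, Vinia, 1,647 units, $264,804.66):
Base rate for 4888.83 is 27.5%.
Duty = $264,804.66 × 27.5% = $72,821.28.
Total = $108,455.28 + $7,293.05 + $72,821.28 = $188,569.61.

$188,569.61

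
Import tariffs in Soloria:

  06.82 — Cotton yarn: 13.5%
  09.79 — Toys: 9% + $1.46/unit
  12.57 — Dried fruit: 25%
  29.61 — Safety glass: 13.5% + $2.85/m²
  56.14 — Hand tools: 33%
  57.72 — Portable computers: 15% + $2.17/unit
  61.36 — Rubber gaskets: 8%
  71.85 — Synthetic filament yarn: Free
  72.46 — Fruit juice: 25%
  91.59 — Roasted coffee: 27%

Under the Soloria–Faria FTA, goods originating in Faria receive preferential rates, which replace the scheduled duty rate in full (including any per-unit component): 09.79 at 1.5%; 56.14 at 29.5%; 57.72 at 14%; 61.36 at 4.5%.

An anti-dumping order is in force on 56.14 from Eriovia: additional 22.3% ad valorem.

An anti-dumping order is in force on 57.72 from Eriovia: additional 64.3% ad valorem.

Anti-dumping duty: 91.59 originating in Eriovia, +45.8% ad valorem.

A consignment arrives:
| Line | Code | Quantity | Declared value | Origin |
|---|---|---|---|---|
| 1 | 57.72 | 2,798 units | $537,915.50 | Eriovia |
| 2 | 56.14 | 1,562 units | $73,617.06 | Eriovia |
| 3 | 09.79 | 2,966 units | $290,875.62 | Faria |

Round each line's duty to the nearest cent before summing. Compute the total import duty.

$477,712.01

Line 1 (57.72, Eriovia, 2,798 units, $537,915.50):
Base rate for 57.72 is 15% + $2.17/unit.
57.72 has an FTA preferential rate, but origin Eriovia is not Faria; base rate stands.
Additional duty on 57.72 from Eriovia: +64.3%. Applied ad valorem rate: 15% + 64.3% = 79.3%.
Duty = $537,915.50 × 79.3% + 2,798 × $2.17 = $432,638.65.
Line 2 (56.14, Eriovia, 1,562 units, $73,617.06):
Base rate for 56.14 is 33%.
56.14 has an FTA preferential rate, but origin Eriovia is not Faria; base rate stands.
Additional duty on 56.14 from Eriovia: +22.3%. Applied ad valorem rate: 33% + 22.3% = 55.3%.
Duty = $73,617.06 × 55.3% = $40,710.23.
Line 3 (09.79, Faria, 2,966 units, $290,875.62):
Base rate for 09.79 is 9% + $1.46/unit.
Origin Faria qualifies under the Soloria–Faria agreement and 09.79 is covered: preferential rate 1.5% applies instead.
Duty = $290,875.62 × 1.5% = $4,363.13.
Total = $432,638.65 + $40,710.23 + $4,363.13 = $477,712.01.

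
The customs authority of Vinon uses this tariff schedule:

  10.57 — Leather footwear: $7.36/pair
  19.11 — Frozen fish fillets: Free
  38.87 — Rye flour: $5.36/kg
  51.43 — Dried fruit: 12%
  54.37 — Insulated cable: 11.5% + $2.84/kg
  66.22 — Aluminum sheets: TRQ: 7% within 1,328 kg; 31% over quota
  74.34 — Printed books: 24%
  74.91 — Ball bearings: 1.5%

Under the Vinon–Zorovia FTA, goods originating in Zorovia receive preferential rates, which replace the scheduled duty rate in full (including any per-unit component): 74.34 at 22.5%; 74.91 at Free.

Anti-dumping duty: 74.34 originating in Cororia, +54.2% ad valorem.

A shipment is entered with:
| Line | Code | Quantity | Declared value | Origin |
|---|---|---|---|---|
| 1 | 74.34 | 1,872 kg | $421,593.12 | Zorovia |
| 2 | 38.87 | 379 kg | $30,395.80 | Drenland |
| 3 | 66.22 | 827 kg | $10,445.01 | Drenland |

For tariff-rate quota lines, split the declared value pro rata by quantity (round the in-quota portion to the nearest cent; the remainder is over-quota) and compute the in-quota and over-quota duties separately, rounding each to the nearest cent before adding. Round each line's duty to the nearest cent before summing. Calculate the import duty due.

$97,621.04

Line 1 (74.34, Zorovia, 1,872 kg, $421,593.12):
Base rate for 74.34 is 24%.
Origin Zorovia qualifies under the Vinon–Zorovia agreement and 74.34 is covered: preferential rate 22.5% applies instead.
The additional-duty order on 74.34 targets Cororia, not Zorovia; it does not apply.
Duty = $421,593.12 × 22.5% = $94,858.45.
Line 2 (38.87, Drenland, 379 kg, $30,395.80):
Base rate for 38.87 is $5.36/kg.
Duty = 379 × $5.36 = $2,031.44.
Line 3 (66.22, Drenland, 827 kg, $10,445.01):
Code 66.22 is under a tariff-rate quota (threshold 1,328 kg). Quantity 827 kg is within the quota, so the in-quota rate 7% applies to the full value.
Duty = $10,445.01 × 7% = $731.15.
Total = $94,858.45 + $2,031.44 + $731.15 = $97,621.04.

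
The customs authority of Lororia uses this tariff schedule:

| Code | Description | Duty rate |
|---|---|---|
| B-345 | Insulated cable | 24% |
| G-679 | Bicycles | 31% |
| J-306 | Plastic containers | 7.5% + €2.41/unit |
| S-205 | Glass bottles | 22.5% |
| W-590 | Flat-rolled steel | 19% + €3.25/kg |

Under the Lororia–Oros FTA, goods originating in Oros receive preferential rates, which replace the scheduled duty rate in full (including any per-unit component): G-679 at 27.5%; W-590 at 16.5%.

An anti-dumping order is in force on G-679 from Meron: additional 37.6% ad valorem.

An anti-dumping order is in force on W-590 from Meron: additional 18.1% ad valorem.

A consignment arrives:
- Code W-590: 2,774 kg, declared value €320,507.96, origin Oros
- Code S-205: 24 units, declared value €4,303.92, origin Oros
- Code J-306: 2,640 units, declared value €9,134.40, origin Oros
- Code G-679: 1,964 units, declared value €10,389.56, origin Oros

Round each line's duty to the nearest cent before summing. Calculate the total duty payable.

Line 1 (W-590, Oros, 2,774 kg, €320,507.96):
Base rate for W-590 is 19% + €3.25/kg.
Origin Oros qualifies under the Lororia–Oros agreement and W-590 is covered: preferential rate 16.5% applies instead.
The additional-duty order on W-590 targets Meron, not Oros; it does not apply.
Duty = €320,507.96 × 16.5% = €52,883.81.
Line 2 (S-205, Oros, 24 units, €4,303.92):
Base rate for S-205 is 22.5%.
Origin Oros is the FTA partner but S-205 is not on the preference list; base rate stands.
Duty = €4,303.92 × 22.5% = €968.38.
Line 3 (J-306, Oros, 2,640 units, €9,134.40):
Base rate for J-306 is 7.5% + €2.41/unit.
Origin Oros is the FTA partner but J-306 is not on the preference list; base rate stands.
Duty = €9,134.40 × 7.5% + 2,640 × €2.41 = €7,047.48.
Line 4 (G-679, Oros, 1,964 units, €10,389.56):
Base rate for G-679 is 31%.
Origin Oros qualifies under the Lororia–Oros agreement and G-679 is covered: preferential rate 27.5% applies instead.
The additional-duty order on G-679 targets Meron, not Oros; it does not apply.
Duty = €10,389.56 × 27.5% = €2,857.13.
Total = €52,883.81 + €968.38 + €7,047.48 + €2,857.13 = €63,756.80.

€63,756.80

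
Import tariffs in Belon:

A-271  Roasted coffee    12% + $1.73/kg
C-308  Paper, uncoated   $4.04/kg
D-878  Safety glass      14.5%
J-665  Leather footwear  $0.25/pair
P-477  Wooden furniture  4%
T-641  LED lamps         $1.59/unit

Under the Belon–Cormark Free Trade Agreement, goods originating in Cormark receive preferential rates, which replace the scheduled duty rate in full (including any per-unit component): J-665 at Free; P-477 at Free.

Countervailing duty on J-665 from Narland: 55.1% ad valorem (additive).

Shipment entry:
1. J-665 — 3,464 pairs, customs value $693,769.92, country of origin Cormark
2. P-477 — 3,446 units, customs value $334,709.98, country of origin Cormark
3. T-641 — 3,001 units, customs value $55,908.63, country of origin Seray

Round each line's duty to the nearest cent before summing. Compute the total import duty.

Line 1 (J-665, Cormark, 3,464 pairs, $693,769.92):
Base rate for J-665 is $0.25/pair.
Origin Cormark qualifies under the Belon–Cormark agreement and J-665 is covered: preferential rate Free applies instead.
The additional-duty order on J-665 targets Narland, not Cormark; it does not apply.
Duty = $693,769.92 × 0% = $0.00.
Line 2 (P-477, Cormark, 3,446 units, $334,709.98):
Base rate for P-477 is 4%.
Origin Cormark qualifies under the Belon–Cormark agreement and P-477 is covered: preferential rate Free applies instead.
Duty = $334,709.98 × 0% = $0.00.
Line 3 (T-641, Seray, 3,001 units, $55,908.63):
Base rate for T-641 is $1.59/unit.
Duty = 3,001 × $1.59 = $4,771.59.
Total = $0.00 + $0.00 + $4,771.59 = $4,771.59.

$4,771.59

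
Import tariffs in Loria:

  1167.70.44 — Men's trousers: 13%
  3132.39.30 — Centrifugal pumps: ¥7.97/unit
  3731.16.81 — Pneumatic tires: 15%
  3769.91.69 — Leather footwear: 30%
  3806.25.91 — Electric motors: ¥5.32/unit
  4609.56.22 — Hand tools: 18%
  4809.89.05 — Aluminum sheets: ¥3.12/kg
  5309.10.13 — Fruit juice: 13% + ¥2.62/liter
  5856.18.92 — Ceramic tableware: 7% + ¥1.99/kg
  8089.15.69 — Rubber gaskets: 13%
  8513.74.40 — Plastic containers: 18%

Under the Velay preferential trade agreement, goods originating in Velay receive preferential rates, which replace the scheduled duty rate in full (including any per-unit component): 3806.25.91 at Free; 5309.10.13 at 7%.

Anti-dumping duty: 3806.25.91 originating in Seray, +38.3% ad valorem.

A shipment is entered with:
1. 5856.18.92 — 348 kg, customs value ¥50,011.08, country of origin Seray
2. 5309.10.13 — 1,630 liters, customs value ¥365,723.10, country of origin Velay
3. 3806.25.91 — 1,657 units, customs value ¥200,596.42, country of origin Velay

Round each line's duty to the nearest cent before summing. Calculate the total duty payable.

¥29,793.92

Line 1 (5856.18.92, Seray, 348 kg, ¥50,011.08):
Base rate for 5856.18.92 is 7% + ¥1.99/kg.
Duty = ¥50,011.08 × 7% + 348 × ¥1.99 = ¥4,193.30.
Line 2 (5309.10.13, Velay, 1,630 liters, ¥365,723.10):
Base rate for 5309.10.13 is 13% + ¥2.62/liter.
Origin Velay qualifies under the Loria–Velay agreement and 5309.10.13 is covered: preferential rate 7% applies instead.
Duty = ¥365,723.10 × 7% = ¥25,600.62.
Line 3 (3806.25.91, Velay, 1,657 units, ¥200,596.42):
Base rate for 3806.25.91 is ¥5.32/unit.
Origin Velay qualifies under the Loria–Velay agreement and 3806.25.91 is covered: preferential rate Free applies instead.
The additional-duty order on 3806.25.91 targets Seray, not Velay; it does not apply.
Duty = ¥200,596.42 × 0% = ¥0.00.
Total = ¥4,193.30 + ¥25,600.62 + ¥0.00 = ¥29,793.92.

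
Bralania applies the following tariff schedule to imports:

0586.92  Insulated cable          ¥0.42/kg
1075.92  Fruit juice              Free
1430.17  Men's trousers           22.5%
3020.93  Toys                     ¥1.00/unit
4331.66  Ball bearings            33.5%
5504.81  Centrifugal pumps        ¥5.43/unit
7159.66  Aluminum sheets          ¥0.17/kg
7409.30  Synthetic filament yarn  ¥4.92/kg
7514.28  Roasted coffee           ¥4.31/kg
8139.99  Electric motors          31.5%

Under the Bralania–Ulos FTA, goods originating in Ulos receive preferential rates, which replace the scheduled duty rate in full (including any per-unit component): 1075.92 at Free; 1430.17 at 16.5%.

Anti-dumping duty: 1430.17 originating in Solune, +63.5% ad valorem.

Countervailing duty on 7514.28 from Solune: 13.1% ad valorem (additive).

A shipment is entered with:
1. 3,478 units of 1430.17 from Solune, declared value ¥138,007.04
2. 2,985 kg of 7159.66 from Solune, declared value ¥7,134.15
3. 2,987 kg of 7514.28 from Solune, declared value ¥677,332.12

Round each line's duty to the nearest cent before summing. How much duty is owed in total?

Line 1 (1430.17, Solune, 3,478 units, ¥138,007.04):
Base rate for 1430.17 is 22.5%.
1430.17 has an FTA preferential rate, but origin Solune is not Ulos; base rate stands.
Additional duty on 1430.17 from Solune: +63.5%. Applied ad valorem rate: 22.5% + 63.5% = 86%.
Duty = ¥138,007.04 × 86% = ¥118,686.05.
Line 2 (7159.66, Solune, 2,985 kg, ¥7,134.15):
Base rate for 7159.66 is ¥0.17/kg.
Duty = 2,985 × ¥0.17 = ¥507.45.
Line 3 (7514.28, Solune, 2,987 kg, ¥677,332.12):
Base rate for 7514.28 is ¥4.31/kg.
Additional duty on 7514.28 from Solune: +13.1% ad valorem. Applied ad valorem rate = 13.1%.
Duty = ¥677,332.12 × 13.1% + 2,987 × ¥4.31 = ¥101,604.48.
Total = ¥118,686.05 + ¥507.45 + ¥101,604.48 = ¥220,797.98.

¥220,797.98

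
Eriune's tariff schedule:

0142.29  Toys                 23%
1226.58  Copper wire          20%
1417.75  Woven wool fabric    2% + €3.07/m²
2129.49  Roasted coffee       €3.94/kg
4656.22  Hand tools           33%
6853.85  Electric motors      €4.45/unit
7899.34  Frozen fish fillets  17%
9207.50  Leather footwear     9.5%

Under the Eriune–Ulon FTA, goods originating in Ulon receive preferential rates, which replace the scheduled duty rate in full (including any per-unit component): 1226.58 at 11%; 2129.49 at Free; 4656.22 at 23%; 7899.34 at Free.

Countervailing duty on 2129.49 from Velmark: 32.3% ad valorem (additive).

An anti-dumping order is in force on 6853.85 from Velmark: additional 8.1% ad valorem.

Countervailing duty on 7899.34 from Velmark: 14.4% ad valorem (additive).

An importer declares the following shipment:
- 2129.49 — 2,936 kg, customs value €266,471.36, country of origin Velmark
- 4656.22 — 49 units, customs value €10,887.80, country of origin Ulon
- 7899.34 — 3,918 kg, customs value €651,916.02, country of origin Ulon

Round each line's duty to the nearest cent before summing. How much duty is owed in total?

€100,142.28

Line 1 (2129.49, Velmark, 2,936 kg, €266,471.36):
Base rate for 2129.49 is €3.94/kg.
2129.49 has an FTA preferential rate, but origin Velmark is not Ulon; base rate stands.
Additional duty on 2129.49 from Velmark: +32.3% ad valorem. Applied ad valorem rate = 32.3%.
Duty = €266,471.36 × 32.3% + 2,936 × €3.94 = €97,638.09.
Line 2 (4656.22, Ulon, 49 units, €10,887.80):
Base rate for 4656.22 is 33%.
Origin Ulon qualifies under the Eriune–Ulon agreement and 4656.22 is covered: preferential rate 23% applies instead.
Duty = €10,887.80 × 23% = €2,504.19.
Line 3 (7899.34, Ulon, 3,918 kg, €651,916.02):
Base rate for 7899.34 is 17%.
Origin Ulon qualifies under the Eriune–Ulon agreement and 7899.34 is covered: preferential rate Free applies instead.
The additional-duty order on 7899.34 targets Velmark, not Ulon; it does not apply.
Duty = €651,916.02 × 0% = €0.00.
Total = €97,638.09 + €2,504.19 + €0.00 = €100,142.28.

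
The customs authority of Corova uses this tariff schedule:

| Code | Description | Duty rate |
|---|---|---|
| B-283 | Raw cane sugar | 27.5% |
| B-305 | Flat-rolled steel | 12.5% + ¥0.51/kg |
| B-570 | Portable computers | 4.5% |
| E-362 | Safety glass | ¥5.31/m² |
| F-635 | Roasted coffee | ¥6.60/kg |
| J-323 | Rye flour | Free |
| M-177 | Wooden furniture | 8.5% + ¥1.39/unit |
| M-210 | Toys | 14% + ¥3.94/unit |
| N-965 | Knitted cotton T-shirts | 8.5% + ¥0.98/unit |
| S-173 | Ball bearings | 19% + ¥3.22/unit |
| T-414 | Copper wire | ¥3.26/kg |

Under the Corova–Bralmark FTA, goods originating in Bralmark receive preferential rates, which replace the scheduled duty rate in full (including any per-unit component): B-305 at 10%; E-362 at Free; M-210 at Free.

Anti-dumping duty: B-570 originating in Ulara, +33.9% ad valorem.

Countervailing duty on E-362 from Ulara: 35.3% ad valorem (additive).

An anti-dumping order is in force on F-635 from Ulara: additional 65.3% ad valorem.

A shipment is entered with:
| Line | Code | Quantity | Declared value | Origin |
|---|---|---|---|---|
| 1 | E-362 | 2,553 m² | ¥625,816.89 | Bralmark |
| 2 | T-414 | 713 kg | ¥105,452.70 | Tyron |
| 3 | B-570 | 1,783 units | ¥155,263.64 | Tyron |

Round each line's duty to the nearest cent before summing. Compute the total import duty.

¥9,311.24

Line 1 (E-362, Bralmark, 2,553 m², ¥625,816.89):
Base rate for E-362 is ¥5.31/m².
Origin Bralmark qualifies under the Corova–Bralmark agreement and E-362 is covered: preferential rate Free applies instead.
The additional-duty order on E-362 targets Ulara, not Bralmark; it does not apply.
Duty = ¥625,816.89 × 0% = ¥0.00.
Line 2 (T-414, Tyron, 713 kg, ¥105,452.70):
Base rate for T-414 is ¥3.26/kg.
Duty = 713 × ¥3.26 = ¥2,324.38.
Line 3 (B-570, Tyron, 1,783 units, ¥155,263.64):
Base rate for B-570 is 4.5%.
The additional-duty order on B-570 targets Ulara, not Tyron; it does not apply.
Duty = ¥155,263.64 × 4.5% = ¥6,986.86.
Total = ¥0.00 + ¥2,324.38 + ¥6,986.86 = ¥9,311.24.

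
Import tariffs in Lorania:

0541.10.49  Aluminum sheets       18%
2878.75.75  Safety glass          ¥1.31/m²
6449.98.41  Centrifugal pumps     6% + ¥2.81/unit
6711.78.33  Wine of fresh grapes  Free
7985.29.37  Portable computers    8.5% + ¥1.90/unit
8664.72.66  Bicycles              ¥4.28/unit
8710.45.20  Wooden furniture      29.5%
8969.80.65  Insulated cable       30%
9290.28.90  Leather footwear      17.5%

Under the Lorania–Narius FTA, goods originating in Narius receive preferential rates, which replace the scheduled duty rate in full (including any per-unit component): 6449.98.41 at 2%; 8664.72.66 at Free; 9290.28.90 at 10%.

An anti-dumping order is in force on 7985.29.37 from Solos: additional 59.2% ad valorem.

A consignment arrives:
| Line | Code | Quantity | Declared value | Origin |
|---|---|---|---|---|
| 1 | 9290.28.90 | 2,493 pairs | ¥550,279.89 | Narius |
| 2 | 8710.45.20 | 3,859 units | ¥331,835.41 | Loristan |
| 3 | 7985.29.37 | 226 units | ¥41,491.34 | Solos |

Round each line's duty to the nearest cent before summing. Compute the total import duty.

¥181,438.48

Line 1 (9290.28.90, Narius, 2,493 pairs, ¥550,279.89):
Base rate for 9290.28.90 is 17.5%.
Origin Narius qualifies under the Lorania–Narius agreement and 9290.28.90 is covered: preferential rate 10% applies instead.
Duty = ¥550,279.89 × 10% = ¥55,027.99.
Line 2 (8710.45.20, Loristan, 3,859 units, ¥331,835.41):
Base rate for 8710.45.20 is 29.5%.
Duty = ¥331,835.41 × 29.5% = ¥97,891.45.
Line 3 (7985.29.37, Solos, 226 units, ¥41,491.34):
Base rate for 7985.29.37 is 8.5% + ¥1.90/unit.
Additional duty on 7985.29.37 from Solos: +59.2%. Applied ad valorem rate: 8.5% + 59.2% = 67.7%.
Duty = ¥41,491.34 × 67.7% + 226 × ¥1.90 = ¥28,519.04.
Total = ¥55,027.99 + ¥97,891.45 + ¥28,519.04 = ¥181,438.48.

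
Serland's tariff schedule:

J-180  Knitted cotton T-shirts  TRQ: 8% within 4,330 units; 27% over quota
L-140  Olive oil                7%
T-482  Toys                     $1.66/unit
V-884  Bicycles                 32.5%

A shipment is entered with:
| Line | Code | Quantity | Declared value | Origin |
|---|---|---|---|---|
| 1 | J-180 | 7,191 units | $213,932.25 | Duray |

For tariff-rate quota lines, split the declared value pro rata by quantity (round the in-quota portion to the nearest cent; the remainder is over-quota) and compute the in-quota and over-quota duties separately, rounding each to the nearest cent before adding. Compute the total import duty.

$33,286.38

Line 1 (J-180, Duray, 7,191 units, $213,932.25):
Code J-180 is under a tariff-rate quota (threshold 4,330 units). In-quota: 4,330 units at 8%; over-quota: 2,861 units at 27%.
Pro-rata value split: in-quota = $213,932.25 × 4,330/7,191 = $128,817.50; over-quota = $213,932.25 − $128,817.50 = $85,114.75.
In-quota duty = $128,817.50 × 8% = $10,305.40. Over-quota duty = $85,114.75 × 27% = $22,980.98.
Line duty = $10,305.40 + $22,980.98 = $33,286.38.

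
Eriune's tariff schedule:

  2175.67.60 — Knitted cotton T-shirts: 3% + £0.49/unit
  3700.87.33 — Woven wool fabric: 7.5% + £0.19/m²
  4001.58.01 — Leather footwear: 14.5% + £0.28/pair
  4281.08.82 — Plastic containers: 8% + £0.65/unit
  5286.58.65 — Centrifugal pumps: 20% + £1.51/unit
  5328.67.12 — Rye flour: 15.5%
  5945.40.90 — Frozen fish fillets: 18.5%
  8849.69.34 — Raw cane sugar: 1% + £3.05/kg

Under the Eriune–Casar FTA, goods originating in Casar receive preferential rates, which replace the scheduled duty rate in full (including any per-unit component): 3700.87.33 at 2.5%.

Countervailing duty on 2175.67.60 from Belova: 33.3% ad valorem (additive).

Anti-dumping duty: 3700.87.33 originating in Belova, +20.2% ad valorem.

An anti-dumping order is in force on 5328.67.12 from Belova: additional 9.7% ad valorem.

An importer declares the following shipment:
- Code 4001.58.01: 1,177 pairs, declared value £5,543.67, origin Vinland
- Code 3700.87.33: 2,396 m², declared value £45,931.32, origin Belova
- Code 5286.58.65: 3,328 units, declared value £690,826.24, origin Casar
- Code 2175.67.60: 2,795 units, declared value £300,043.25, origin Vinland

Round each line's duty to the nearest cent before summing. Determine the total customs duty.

£167,872.99

Line 1 (4001.58.01, Vinland, 1,177 pairs, £5,543.67):
Base rate for 4001.58.01 is 14.5% + £0.28/pair.
Duty = £5,543.67 × 14.5% + 1,177 × £0.28 = £1,133.39.
Line 2 (3700.87.33, Belova, 2,396 m², £45,931.32):
Base rate for 3700.87.33 is 7.5% + £0.19/m².
3700.87.33 has an FTA preferential rate, but origin Belova is not Casar; base rate stands.
Additional duty on 3700.87.33 from Belova: +20.2%. Applied ad valorem rate: 7.5% + 20.2% = 27.7%.
Duty = £45,931.32 × 27.7% + 2,396 × £0.19 = £13,178.22.
Line 3 (5286.58.65, Casar, 3,328 units, £690,826.24):
Base rate for 5286.58.65 is 20% + £1.51/unit.
Origin Casar is the FTA partner but 5286.58.65 is not on the preference list; base rate stands.
Duty = £690,826.24 × 20% + 3,328 × £1.51 = £143,190.53.
Line 4 (2175.67.60, Vinland, 2,795 units, £300,043.25):
Base rate for 2175.67.60 is 3% + £0.49/unit.
The additional-duty order on 2175.67.60 targets Belova, not Vinland; it does not apply.
Duty = £300,043.25 × 3% + 2,795 × £0.49 = £10,370.85.
Total = £1,133.39 + £13,178.22 + £143,190.53 + £10,370.85 = £167,872.99.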